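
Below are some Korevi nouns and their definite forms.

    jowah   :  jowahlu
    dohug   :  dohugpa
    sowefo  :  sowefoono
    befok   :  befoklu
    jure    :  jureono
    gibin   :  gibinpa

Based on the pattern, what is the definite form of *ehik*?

ehiklu

The pattern is voicing of the final sound: -lu when the stem ends in a voiceless consonant (*jowah*, *befok*); -pa when the stem ends in a voiced consonant (*dohug*, *gibin*); -ono when the stem ends in a vowel (*sowefo*, *jure*).
*ehik*: final sound = /k/, a voiceless consonant → -lu → *ehiklu*.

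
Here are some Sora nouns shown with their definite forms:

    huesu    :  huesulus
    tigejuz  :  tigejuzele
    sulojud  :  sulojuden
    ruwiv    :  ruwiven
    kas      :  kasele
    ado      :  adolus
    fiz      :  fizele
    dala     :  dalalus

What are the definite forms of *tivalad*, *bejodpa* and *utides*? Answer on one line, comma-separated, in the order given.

The alternation tracks the final sound of the stem — -ele when the stem ends in a sibilant (*tigejuz*, *kas*, *fiz*); -en when the stem ends in a non-sibilant consonant (*sulojud*, *ruwiv*); -lus when the stem ends in a vowel (*huesu*, *ado*, *dala*).
*tivalad*: final sound = /d/, a non-sibilant consonant → -en → *tivaladen*.
*bejodpa*: final sound = /a/, a vowel → -lus → *bejodpalus*.
Since the final sound of *utides* is /s/ (a sibilant), it takes -ele, giving *utidesele*.

tivaladen, bejodpalus, utidesele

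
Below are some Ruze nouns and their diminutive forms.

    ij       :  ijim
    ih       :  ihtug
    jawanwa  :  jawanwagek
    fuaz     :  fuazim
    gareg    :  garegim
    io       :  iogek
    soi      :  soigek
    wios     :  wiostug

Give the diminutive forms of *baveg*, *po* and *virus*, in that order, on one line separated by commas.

bavegim, pogek, virustug

The alternation tracks the final sound of the stem — -tug when the stem ends in a voiceless consonant (*ih*, *wios*); -im when the stem ends in a voiced consonant (*ij*, *fuaz*, *gareg*); -gek when the stem ends in a vowel (*jawanwa*, *io*, *soi*).
Since the final sound of *baveg* is /g/ (a voiced consonant), it takes -im, giving *bavegim*.
*po*: final sound = /o/, a vowel → -gek → *pogek*.
The final sound of *virus* is /s/, which is a voiceless consonant, so the suffix is -tug, giving *virustug*.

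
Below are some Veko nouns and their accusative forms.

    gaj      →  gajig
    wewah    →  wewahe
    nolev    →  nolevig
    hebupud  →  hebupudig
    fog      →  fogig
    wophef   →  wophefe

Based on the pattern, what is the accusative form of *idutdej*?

idutdejig

The suffix is conditioned by the final consonant: -e when the stem ends in a voiceless consonant (*wewah*, *wophef*); -ig when the stem ends in a voiced consonant (*gaj*, *nolev*, *hebupud*, *fog*).
Since the final consonant of *idutdej* is /j/ (voiced), it takes -ig, giving *idutdejig*.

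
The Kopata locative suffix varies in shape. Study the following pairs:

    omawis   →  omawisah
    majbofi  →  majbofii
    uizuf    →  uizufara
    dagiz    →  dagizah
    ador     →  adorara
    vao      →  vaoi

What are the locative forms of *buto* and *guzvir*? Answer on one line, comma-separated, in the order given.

The pattern is sibilance of the final sound: -ah when the stem ends in a sibilant (*omawis*, *dagiz*); -ara when the stem ends in a non-sibilant consonant (*uizuf*, *ador*); -i when the stem ends in a vowel (*majbofi*, *vao*).
The final sound of *buto* is /o/, which is a vowel, so the suffix is -i, giving *butoi*.
Since the final sound of *guzvir* is /r/ (a non-sibilant consonant), it takes -ara, giving *guzvirara*.

butoi, guzvirara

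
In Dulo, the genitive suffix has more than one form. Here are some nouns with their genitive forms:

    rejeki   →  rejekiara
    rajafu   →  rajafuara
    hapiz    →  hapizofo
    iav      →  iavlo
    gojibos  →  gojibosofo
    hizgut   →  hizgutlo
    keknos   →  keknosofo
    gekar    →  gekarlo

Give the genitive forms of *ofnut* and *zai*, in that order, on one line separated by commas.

The pattern is sibilance of the final sound: -ofo when the stem ends in a sibilant (*hapiz*, *gojibos*, *keknos*); -lo when the stem ends in a non-sibilant consonant (*iav*, *hizgut*, *gekar*); -ara when the stem ends in a vowel (*rejeki*, *rajafu*).
Since the final sound of *ofnut* is /t/ (a non-sibilant consonant), it takes -lo, giving *ofnutlo*.
*zai* — final sound /i/ (a vowel) → -ara → *zaiara*.

ofnutlo, zaiara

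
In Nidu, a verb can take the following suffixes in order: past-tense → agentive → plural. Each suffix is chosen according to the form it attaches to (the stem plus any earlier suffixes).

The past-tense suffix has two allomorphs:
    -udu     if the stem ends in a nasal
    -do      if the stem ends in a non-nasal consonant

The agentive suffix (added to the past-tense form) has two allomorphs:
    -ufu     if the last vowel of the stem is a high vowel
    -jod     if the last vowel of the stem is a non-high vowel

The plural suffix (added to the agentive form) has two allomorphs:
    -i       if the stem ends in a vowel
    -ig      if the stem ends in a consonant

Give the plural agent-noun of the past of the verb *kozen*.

kozenuduufui

*kozen*: final consonant = /n/, a nasal → -udu → *kozenudu*.
Since the last vowel of the past-tense form *kozenudu* is /u/ (a high vowel), it takes -ufu, giving *kozenuduufu*.
The agentive form *kozenuduufu*: final sound = /u/, a vowel → -i → *kozenuduufui*.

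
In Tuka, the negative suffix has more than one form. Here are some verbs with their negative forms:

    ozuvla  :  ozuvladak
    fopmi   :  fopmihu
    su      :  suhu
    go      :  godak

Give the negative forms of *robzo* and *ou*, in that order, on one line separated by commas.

The alternation tracks the last vowel of the stem — -hu when the last vowel of the stem is a high vowel (*fopmi*, *su*); -dak when the last vowel of the stem is a non-high vowel (*ozuvla*, *go*).
*robzo* — last vowel /o/ (a non-high vowel) → -dak → *robzodak*.
*ou*: last vowel = /u/, a high vowel → -hu → *ouhu*.

robzodak, ouhu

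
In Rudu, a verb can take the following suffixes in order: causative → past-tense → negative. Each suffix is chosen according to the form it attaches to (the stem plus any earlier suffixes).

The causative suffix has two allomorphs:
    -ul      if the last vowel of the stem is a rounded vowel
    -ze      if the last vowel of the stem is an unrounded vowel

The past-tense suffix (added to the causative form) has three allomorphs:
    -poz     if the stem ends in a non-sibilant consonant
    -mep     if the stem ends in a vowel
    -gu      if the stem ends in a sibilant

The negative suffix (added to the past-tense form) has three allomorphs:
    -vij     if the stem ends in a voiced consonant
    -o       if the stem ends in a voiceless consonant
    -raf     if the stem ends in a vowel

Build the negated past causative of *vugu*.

The last vowel of *vugu* is /u/, which is a rounded vowel, so the causative suffix is -ul, giving *vuguul*.
The causative form *vuguul*: final sound = /l/, a non-sibilant consonant → -poz → *vuguulpoz*.
The final sound of the past-tense form *vuguulpoz* is /z/, which is a voiced consonant, so the negative suffix is -vij, giving *vuguulpozvij*.

vuguulpozvij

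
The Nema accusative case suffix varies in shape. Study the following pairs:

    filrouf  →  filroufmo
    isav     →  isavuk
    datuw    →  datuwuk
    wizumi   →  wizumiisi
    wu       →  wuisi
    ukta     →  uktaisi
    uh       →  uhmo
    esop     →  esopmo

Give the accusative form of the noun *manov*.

manovuk

The alternation tracks the final sound of the stem — -mo when the stem ends in a voiceless consonant (*filrouf*, *uh*, *esop*); -uk when the stem ends in a voiced consonant (*isav*, *datuw*); -isi when the stem ends in a vowel (*wizumi*, *wu*, *ukta*).
Since the final sound of *manov* is /v/ (a voiced consonant), it takes -uk, giving *manovuk*.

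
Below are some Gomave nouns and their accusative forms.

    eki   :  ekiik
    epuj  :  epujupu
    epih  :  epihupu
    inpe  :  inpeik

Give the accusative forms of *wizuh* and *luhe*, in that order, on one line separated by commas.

The alternation tracks the final sound of the stem — -upu when the stem ends in a consonant (*epuj*, *epih*); -ik when the stem ends in a vowel (*eki*, *inpe*).
*wizuh* — final sound /h/ (a consonant) → -upu → *wizuhupu*.
*luhe* — final sound /e/ (a vowel) → -ik → *luheik*.

wizuhupu, luheik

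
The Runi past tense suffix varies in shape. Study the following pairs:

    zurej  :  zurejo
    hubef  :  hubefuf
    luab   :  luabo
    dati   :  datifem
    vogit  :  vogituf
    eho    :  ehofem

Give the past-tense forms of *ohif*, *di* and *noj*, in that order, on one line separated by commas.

The alternation tracks the final sound of the stem — -uf when the stem ends in a voiceless consonant (*hubef*, *vogit*); -o when the stem ends in a voiced consonant (*zurej*, *luab*); -fem when the stem ends in a vowel (*dati*, *eho*).
The final sound of *ohif* is /f/, which is a voiceless consonant, so the suffix is -uf, giving *ohifuf*.
The final sound of *di* is /i/, which is a vowel, so the suffix is -fem, giving *difem*.
Since the final sound of *noj* is /j/ (a voiced consonant), it takes -o, giving *nojo*.

ohifuf, difem, nojo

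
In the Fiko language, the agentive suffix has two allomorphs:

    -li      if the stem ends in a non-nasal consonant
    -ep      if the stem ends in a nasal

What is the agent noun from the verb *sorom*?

soromep

*sorom* — final consonant /m/ (a nasal) → -ep → *soromep*.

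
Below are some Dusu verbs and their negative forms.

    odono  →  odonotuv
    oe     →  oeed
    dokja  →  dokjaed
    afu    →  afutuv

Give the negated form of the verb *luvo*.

luvotuv

Looking at the last vowel of each stem: -tuv when the last vowel of the stem is a rounded vowel (*odono*, *afu*); -ed when the last vowel of the stem is an unrounded vowel (*oe*, *dokja*).
*luvo* — last vowel /o/ (a rounded vowel) → -tuv → *luvotuv*.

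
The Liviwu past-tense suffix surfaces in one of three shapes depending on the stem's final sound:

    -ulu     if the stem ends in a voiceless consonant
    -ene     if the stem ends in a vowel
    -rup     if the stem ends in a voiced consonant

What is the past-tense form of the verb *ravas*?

The final sound of *ravas* is /s/, which is a voiceless consonant, so the suffix is -ulu, giving *ravasulu*.

ravasulu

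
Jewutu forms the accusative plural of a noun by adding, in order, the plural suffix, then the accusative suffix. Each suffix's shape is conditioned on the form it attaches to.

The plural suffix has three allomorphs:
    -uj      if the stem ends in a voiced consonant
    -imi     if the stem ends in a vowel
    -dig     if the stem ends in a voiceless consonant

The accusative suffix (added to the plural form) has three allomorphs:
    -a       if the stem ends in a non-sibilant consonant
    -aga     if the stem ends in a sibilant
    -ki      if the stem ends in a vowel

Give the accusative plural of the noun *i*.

Since the final sound of *i* is /i/ (a vowel), it takes -imi, giving *iimi*.
The plural form *iimi* — final sound /i/ (a vowel) → -ki → *iimiki*.

iimiki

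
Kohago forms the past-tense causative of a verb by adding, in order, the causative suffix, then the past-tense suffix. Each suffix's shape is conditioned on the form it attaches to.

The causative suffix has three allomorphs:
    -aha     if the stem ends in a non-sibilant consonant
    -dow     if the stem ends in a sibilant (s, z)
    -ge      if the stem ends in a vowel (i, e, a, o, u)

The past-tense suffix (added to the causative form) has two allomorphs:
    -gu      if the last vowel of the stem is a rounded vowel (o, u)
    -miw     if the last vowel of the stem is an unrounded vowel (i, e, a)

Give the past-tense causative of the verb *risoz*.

Since the final sound of *risoz* is /z/ (a sibilant), it takes -dow, giving *risozdow*.
The causative form *risozdow* — last vowel /o/ (a rounded vowel) → -gu → *risozdowgu*.

risozdowgu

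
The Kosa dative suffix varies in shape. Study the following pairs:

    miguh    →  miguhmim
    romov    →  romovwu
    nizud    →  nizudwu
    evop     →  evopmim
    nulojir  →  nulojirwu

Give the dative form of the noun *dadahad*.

dadahadwu

The alternation tracks the final consonant of the stem — -mim when the stem ends in a voiceless consonant (*miguh*, *evop*); -wu when the stem ends in a voiced consonant (*romov*, *nizud*, *nulojir*).
The final consonant of *dadahad* is /d/, which is voiced, so the suffix is -wu, giving *dadahadwu*.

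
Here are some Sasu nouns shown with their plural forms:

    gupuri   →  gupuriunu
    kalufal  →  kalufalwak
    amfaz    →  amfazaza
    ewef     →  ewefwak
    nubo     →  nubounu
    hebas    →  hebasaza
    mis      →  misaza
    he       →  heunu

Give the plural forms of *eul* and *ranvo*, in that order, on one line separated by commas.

eulwak, ranvounu

The pattern is sibilance of the final sound: -aza when the stem ends in a sibilant (*amfaz*, *hebas*, *mis*); -wak when the stem ends in a non-sibilant consonant (*kalufal*, *ewef*); -unu when the stem ends in a vowel (*gupuri*, *nubo*, *he*).
Since the final sound of *eul* is /l/ (a non-sibilant consonant), it takes -wak, giving *eulwak*.
*ranvo* — final sound /o/ (a vowel) → -unu → *ranvounu*.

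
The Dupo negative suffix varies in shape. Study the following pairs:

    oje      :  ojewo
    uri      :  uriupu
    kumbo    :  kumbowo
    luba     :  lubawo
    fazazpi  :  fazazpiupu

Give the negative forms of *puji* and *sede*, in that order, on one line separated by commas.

pujiupu, sedewo

The alternation tracks the last vowel of the stem — -upu when the last vowel of the stem is a high vowel (*uri*, *fazazpi*); -wo when the last vowel of the stem is a non-high vowel (*oje*, *kumbo*, *luba*).
*puji*: last vowel = /i/, a high vowel → -upu → *pujiupu*.
*sede*: last vowel = /e/, a non-high vowel → -wo → *sedewo*.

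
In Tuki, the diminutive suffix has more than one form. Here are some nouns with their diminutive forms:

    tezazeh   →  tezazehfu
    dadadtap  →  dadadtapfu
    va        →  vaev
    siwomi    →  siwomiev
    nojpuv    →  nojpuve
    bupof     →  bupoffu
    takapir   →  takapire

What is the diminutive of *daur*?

daure

The pattern is voicing of the final sound: -fu when the stem ends in a voiceless consonant (*tezazeh*, *dadadtap*, *bupof*); -e when the stem ends in a voiced consonant (*nojpuv*, *takapir*); -ev when the stem ends in a vowel (*va*, *siwomi*).
The final sound of *daur* is /r/, which is a voiced consonant, so the suffix is -e, giving *daure*.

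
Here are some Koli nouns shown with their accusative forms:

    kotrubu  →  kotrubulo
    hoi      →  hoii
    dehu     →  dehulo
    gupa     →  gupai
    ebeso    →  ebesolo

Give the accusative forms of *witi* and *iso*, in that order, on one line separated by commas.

The alternation tracks the last vowel of the stem — -lo when the last vowel of the stem is a rounded vowel (*kotrubu*, *dehu*, *ebeso*); -i when the last vowel of the stem is an unrounded vowel (*hoi*, *gupa*).
Since the last vowel of *witi* is /i/ (an unrounded vowel), it takes -i, giving *witii*.
The last vowel of *iso* is /o/, which is a rounded vowel, so the suffix is -lo, giving *isolo*.

witii, isolo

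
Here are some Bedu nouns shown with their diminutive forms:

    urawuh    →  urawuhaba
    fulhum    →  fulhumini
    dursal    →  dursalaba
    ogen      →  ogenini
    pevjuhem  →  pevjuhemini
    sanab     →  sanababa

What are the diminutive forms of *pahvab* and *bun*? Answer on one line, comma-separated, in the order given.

pahvababa, bunini

The suffix is conditioned by the final consonant: -ini when the stem ends in a nasal (*fulhum*, *ogen*, *pevjuhem*); -aba when the stem ends in a non-nasal consonant (*urawuh*, *dursal*, *sanab*).
*pahvab*: final consonant = /b/, non-nasal → -aba → *pahvababa*.
*bun*: final consonant = /n/, a nasal → -ini → *bunini*.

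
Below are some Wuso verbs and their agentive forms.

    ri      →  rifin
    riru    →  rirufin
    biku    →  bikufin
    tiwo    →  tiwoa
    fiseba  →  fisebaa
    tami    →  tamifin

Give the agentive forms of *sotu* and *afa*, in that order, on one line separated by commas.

Looking at the last vowel of each stem: -fin when the last vowel of the stem is a high vowel (*ri*, *riru*, *biku*, *tami*); -a when the last vowel of the stem is a non-high vowel (*tiwo*, *fiseba*).
The last vowel of *sotu* is /u/, which is a high vowel, so the suffix is -fin, giving *sotufin*.
The last vowel of *afa* is /a/, which is a non-high vowel, so the suffix is -a, giving *afaa*.

sotufin, afaa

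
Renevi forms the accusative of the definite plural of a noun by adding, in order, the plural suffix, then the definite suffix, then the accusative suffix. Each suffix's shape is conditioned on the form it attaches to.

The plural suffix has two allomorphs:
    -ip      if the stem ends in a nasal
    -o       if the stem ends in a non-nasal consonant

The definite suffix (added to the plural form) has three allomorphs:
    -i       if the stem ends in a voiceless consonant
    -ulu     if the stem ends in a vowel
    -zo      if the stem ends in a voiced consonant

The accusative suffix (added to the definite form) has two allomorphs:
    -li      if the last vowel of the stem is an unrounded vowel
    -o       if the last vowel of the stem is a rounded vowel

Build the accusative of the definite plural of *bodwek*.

bodwekouluo

The final consonant of *bodwek* is /k/, which is non-nasal, so the plural suffix is -o, giving *bodweko*.
Since the final sound of the plural form *bodweko* is /o/ (a vowel), it takes -ulu, giving *bodwekoulu*.
The last vowel of the definite form *bodwekoulu* is /u/, which is a rounded vowel, so the accusative suffix is -o, giving *bodwekouluo*.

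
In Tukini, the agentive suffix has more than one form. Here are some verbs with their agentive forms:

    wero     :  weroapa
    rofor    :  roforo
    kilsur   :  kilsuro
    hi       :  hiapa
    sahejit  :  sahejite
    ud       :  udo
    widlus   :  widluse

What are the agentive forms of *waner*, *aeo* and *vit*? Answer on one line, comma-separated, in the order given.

wanero, aeoapa, vite

The suffix is conditioned by the final sound: -e when the stem ends in a voiceless consonant (*sahejit*, *widlus*); -o when the stem ends in a voiced consonant (*rofor*, *kilsur*, *ud*); -apa when the stem ends in a vowel (*wero*, *hi*).
The final sound of *waner* is /r/, which is a voiced consonant, so the suffix is -o, giving *wanero*.
*aeo* — final sound /o/ (a vowel) → -apa → *aeoapa*.
*vit*: final sound = /t/, a voiceless consonant → -e → *vite*.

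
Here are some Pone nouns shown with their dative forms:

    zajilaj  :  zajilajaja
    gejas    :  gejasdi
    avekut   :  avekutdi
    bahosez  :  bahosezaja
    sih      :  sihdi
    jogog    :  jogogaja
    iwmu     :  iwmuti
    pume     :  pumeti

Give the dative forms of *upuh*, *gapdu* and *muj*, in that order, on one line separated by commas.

The pattern is voicing of the final sound: -di when the stem ends in a voiceless consonant (*gejas*, *avekut*, *sih*); -aja when the stem ends in a voiced consonant (*zajilaj*, *bahosez*, *jogog*); -ti when the stem ends in a vowel (*iwmu*, *pume*).
Since the final sound of *upuh* is /h/ (a voiceless consonant), it takes -di, giving *upuhdi*.
The final sound of *gapdu* is /u/, which is a vowel, so the suffix is -ti, giving *gapduti*.
*muj*: final sound = /j/, a voiced consonant → -aja → *mujaja*.

upuhdi, gapduti, mujaja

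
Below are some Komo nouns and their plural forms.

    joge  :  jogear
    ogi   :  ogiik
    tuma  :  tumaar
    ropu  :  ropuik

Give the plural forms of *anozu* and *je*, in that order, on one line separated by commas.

The pattern is height harmony: -ik when the last vowel of the stem is a high vowel (*ogi*, *ropu*); -ar when the last vowel of the stem is a non-high vowel (*joge*, *tuma*).
The last vowel of *anozu* is /u/, which is a high vowel, so the suffix is -ik, giving *anozuik*.
*je*: last vowel = /e/, a non-high vowel → -ar → *jear*.

anozuik, jear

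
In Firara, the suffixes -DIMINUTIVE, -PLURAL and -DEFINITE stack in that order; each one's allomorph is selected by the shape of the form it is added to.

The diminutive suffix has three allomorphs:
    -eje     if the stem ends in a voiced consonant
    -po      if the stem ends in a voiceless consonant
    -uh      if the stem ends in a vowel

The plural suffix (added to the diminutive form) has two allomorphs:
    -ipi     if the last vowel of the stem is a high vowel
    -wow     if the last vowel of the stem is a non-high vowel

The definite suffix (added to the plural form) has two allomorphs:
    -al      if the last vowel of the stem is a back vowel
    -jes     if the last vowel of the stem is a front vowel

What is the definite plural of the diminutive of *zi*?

ziuhipijes

The final sound of *zi* is /i/, which is a vowel, so the diminutive suffix is -uh, giving *ziuh*.
The last vowel of the diminutive form *ziuh* is /u/, which is a high vowel, so the plural suffix is -ipi, giving *ziuhipi*.
The last vowel of the plural form *ziuhipi* is /i/, which is a front vowel, so the definite suffix is -jes, giving *ziuhipijes*.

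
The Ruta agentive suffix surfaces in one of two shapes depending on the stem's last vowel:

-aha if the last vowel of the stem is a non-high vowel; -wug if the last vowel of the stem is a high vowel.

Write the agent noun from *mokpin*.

The last vowel of *mokpin* is /i/, which is a high vowel, so the suffix is -wug, giving *mokpinwug*.

mokpinwug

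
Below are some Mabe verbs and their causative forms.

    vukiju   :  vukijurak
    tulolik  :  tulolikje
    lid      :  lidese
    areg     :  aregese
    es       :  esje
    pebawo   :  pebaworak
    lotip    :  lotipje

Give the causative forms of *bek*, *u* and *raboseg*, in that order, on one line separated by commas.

The pattern is voicing of the final sound: -je when the stem ends in a voiceless consonant (*tulolik*, *es*, *lotip*); -ese when the stem ends in a voiced consonant (*lid*, *areg*); -rak when the stem ends in a vowel (*vukiju*, *pebawo*).
Since the final sound of *bek* is /k/ (a voiceless consonant), it takes -je, giving *bekje*.
*u* — final sound /u/ (a vowel) → -rak → *urak*.
*raboseg*: final sound = /g/, a voiced consonant → -ese → *rabosegese*.

bekje, urak, rabosegese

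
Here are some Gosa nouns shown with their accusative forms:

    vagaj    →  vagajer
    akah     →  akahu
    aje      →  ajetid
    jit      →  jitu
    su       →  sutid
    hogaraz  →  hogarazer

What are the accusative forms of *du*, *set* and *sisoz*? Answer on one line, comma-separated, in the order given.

The alternation tracks the final sound of the stem — -u when the stem ends in a voiceless consonant (*akah*, *jit*); -er when the stem ends in a voiced consonant (*vagaj*, *hogaraz*); -tid when the stem ends in a vowel (*aje*, *su*).
*du*: final sound = /u/, a vowel → -tid → *dutid*.
*set* — final sound /t/ (a voiceless consonant) → -u → *setu*.
*sisoz* — final sound /z/ (a voiced consonant) → -er → *sisozer*.

dutid, setu, sisozer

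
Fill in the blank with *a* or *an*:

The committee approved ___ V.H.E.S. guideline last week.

a

The indefinite article is chosen by the initial *sound* of the following word, not its spelling.
The initialism *V.H.E.S.* is read letter by letter; the first letter, V, is pronounced /viː/, which begins with a consonant sound.
So the article is *a*: The committee approved a V.H.E.S. guideline last week.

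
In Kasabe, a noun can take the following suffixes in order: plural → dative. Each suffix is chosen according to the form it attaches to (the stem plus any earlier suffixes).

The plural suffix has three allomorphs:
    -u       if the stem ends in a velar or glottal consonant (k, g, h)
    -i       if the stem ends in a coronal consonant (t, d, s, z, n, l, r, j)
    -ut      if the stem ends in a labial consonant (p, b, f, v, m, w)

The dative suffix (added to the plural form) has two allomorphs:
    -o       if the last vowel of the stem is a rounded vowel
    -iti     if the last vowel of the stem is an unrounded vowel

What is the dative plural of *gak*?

*gak*: final consonant = /k/, velar/glottal → -u → *gaku*.
The last vowel of the plural form *gaku* is /u/, which is a rounded vowel, so the dative suffix is -o, giving *gakuo*.

gakuo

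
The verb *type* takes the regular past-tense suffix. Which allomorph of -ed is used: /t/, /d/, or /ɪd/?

The stem *type* ends in a voiceless consonant other than /t/.
The -ed suffix is realized as /ɪd/ after /t, d/; as /t/ after other voiceless consonants; and as /d/ after other voiced sounds.
So -ed on *type* is pronounced /t/.

/t/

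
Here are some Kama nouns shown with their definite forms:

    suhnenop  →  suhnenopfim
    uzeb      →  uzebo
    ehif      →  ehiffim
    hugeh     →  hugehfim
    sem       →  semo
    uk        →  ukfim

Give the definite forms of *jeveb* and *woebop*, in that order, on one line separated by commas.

jevebo, woebopfim

The alternation tracks the final consonant of the stem — -fim when the stem ends in a voiceless consonant (*suhnenop*, *ehif*, *hugeh*, *uk*); -o when the stem ends in a voiced consonant (*uzeb*, *sem*).
Since the final consonant of *jeveb* is /b/ (voiced), it takes -o, giving *jevebo*.
The final consonant of *woebop* is /p/, which is voiceless, so the suffix is -fim, giving *woebopfim*.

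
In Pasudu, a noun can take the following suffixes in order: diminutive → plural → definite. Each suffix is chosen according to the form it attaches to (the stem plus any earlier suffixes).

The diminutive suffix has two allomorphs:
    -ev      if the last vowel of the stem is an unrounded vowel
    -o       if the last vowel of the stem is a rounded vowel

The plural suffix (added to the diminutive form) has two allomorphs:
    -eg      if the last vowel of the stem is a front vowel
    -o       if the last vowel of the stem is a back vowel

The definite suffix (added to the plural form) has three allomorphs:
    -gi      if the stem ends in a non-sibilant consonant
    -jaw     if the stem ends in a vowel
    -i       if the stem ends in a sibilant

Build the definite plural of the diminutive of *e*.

Since the last vowel of *e* is /e/ (an unrounded vowel), it takes -ev, giving *eev*.
The diminutive form *eev*: last vowel = /e/, a front vowel → -eg → *eeveg*.
The plural form *eeveg*: final sound = /g/, a non-sibilant consonant → -gi → *eeveggi*.

eeveggi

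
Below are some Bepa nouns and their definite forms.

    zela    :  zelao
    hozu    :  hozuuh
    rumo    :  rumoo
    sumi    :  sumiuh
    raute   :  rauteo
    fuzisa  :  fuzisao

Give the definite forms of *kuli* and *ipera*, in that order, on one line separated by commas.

The pattern is height harmony: -uh when the last vowel of the stem is a high vowel (*hozu*, *sumi*); -o when the last vowel of the stem is a non-high vowel (*zela*, *rumo*, *raute*, *fuzisa*).
*kuli* — last vowel /i/ (a high vowel) → -uh → *kuliuh*.
*ipera*: last vowel = /a/, a non-high vowel → -o → *iperao*.

kuliuh, iperao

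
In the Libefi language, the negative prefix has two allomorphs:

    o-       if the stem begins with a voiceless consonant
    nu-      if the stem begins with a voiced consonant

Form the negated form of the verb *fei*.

Since the first consonant of *fei* is /f/ (voiceless), it takes o-, giving *ofei*.

ofei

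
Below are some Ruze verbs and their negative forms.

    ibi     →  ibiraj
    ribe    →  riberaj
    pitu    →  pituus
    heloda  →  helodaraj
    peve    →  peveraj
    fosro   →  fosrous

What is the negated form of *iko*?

ikous

The suffix is conditioned by the last vowel: -us when the last vowel of the stem is a rounded vowel (*pitu*, *fosro*); -raj when the last vowel of the stem is an unrounded vowel (*ibi*, *ribe*, *heloda*, *peve*).
Since the last vowel of *iko* is /o/ (a rounded vowel), it takes -us, giving *ikous*.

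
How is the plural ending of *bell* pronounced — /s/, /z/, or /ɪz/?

/z/

The stem *bell* ends in a voiced non-sibilant sound.
The plural suffix surfaces as /ɪz/ after sibilants, /s/ after other voiceless consonants, and /z/ after other voiced sounds.
So the plural -s on *bell* is pronounced /z/.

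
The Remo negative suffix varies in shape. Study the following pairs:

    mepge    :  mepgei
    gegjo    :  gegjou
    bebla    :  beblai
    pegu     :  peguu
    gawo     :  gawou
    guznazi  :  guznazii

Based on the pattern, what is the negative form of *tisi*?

tisii

Looking at the last vowel of each stem: -u when the last vowel of the stem is a rounded vowel (*gegjo*, *pegu*, *gawo*); -i when the last vowel of the stem is an unrounded vowel (*mepge*, *bebla*, *guznazi*).
Since the last vowel of *tisi* is /i/ (an unrounded vowel), it takes -i, giving *tisii*.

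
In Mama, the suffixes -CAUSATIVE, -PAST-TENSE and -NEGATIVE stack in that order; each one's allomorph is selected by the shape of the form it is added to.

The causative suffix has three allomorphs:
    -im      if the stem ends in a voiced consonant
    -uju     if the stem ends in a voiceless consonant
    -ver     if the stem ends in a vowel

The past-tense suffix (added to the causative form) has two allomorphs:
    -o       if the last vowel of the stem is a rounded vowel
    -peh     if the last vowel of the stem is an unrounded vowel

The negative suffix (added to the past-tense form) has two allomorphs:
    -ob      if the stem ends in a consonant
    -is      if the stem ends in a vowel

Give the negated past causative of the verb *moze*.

mozeverpehob

The final sound of *moze* is /e/, which is a vowel, so the causative suffix is -ver, giving *mozever*.
The causative form *mozever*: last vowel = /e/, an unrounded vowel → -peh → *mozeverpeh*.
Since the final sound of the past-tense form *mozeverpeh* is /h/ (a consonant), it takes -ob, giving *mozeverpehob*.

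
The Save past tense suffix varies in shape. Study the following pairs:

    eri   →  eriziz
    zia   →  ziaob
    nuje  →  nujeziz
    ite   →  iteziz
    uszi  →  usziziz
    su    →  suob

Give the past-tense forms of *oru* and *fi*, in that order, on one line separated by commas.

oruob, fiziz

The pattern is front/back vowel harmony: -ziz when the last vowel of the stem is a front vowel (*eri*, *nuje*, *ite*, *uszi*); -ob when the last vowel of the stem is a back vowel (*zia*, *su*).
The last vowel of *oru* is /u/, which is a back vowel, so the suffix is -ob, giving *oruob*.
*fi* — last vowel /i/ (a front vowel) → -ziz → *fiziz*.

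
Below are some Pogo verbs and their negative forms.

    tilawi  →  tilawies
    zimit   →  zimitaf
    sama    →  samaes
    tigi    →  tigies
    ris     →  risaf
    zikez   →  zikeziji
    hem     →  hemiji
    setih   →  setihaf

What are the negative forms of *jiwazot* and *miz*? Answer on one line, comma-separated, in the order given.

jiwazotaf, miziji

The suffix is conditioned by the final sound: -af when the stem ends in a voiceless consonant (*zimit*, *ris*, *setih*); -iji when the stem ends in a voiced consonant (*zikez*, *hem*); -es when the stem ends in a vowel (*tilawi*, *sama*, *tigi*).
The final sound of *jiwazot* is /t/, which is a voiceless consonant, so the suffix is -af, giving *jiwazotaf*.
*miz*: final sound = /z/, a voiced consonant → -iji → *miziji*.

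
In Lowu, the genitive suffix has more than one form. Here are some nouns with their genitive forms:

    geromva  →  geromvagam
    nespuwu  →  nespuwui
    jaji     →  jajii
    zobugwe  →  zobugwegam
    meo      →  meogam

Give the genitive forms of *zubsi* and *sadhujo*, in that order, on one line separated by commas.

The alternation tracks the last vowel of the stem — -i when the last vowel of the stem is a high vowel (*nespuwu*, *jaji*); -gam when the last vowel of the stem is a non-high vowel (*geromva*, *zobugwe*, *meo*).
The last vowel of *zubsi* is /i/, which is a high vowel, so the suffix is -i, giving *zubsii*.
*sadhujo* — last vowel /o/ (a non-high vowel) → -gam → *sadhujogam*.

zubsii, sadhujogam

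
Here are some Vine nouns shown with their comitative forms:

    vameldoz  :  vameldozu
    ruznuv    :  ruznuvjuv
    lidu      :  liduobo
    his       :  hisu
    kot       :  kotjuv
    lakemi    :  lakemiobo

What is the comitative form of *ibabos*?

ibabosu

The pattern is sibilance of the final sound: -u when the stem ends in a sibilant (*vameldoz*, *his*); -juv when the stem ends in a non-sibilant consonant (*ruznuv*, *kot*); -obo when the stem ends in a vowel (*lidu*, *lakemi*).
*ibabos* — final sound /s/ (a sibilant) → -u → *ibabosu*.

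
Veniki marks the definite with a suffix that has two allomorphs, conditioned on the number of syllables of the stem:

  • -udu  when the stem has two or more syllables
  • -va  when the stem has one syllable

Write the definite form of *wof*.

*wof* has one syllable, so the suffix is -va, giving *wofva*.

wofva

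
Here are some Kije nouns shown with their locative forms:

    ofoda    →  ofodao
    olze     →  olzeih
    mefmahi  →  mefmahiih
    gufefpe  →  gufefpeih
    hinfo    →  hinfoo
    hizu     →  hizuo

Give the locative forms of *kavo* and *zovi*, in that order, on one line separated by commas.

The pattern is front/back vowel harmony: -ih when the last vowel of the stem is a front vowel (*olze*, *mefmahi*, *gufefpe*); -o when the last vowel of the stem is a back vowel (*ofoda*, *hinfo*, *hizu*).
The last vowel of *kavo* is /o/, which is a back vowel, so the suffix is -o, giving *kavoo*.
Since the last vowel of *zovi* is /i/ (a front vowel), it takes -ih, giving *zoviih*.

kavoo, zoviih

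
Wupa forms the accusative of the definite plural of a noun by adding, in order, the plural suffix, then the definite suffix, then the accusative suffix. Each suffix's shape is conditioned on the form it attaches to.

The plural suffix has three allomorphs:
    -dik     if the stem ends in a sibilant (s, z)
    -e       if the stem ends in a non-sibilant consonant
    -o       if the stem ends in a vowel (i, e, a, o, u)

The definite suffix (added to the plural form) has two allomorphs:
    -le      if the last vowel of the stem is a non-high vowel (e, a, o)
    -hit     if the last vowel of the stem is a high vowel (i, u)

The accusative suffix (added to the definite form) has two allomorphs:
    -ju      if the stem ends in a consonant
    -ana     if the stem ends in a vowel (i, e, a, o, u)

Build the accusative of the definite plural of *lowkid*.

The final sound of *lowkid* is /d/, which is a non-sibilant consonant, so the plural suffix is -e, giving *lowkide*.
The plural form *lowkide* — last vowel /e/ (a non-high vowel) → -le → *lowkidele*.
The final sound of the definite form *lowkidele* is /e/, which is a vowel, so the accusative suffix is -ana, giving *lowkideleana*.

lowkideleana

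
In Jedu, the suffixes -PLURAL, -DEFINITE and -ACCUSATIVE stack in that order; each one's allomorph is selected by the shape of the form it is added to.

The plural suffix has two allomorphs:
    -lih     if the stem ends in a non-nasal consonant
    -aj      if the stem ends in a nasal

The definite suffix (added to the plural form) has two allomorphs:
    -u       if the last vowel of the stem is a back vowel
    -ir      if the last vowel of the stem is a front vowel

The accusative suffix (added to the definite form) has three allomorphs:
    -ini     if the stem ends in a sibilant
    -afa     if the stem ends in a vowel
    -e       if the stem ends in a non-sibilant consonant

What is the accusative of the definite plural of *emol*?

emollihire

The final consonant of *emol* is /l/, which is non-nasal, so the plural suffix is -lih, giving *emollih*.
The last vowel of the plural form *emollih* is /i/, which is a front vowel, so the definite suffix is -ir, giving *emollihir*.
The definite form *emollihir* — final sound /r/ (a non-sibilant consonant) → -e → *emollihire*.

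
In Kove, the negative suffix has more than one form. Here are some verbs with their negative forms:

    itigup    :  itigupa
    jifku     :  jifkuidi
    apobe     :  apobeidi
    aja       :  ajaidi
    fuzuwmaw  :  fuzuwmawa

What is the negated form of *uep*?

The alternation tracks the final sound of the stem — -a when the stem ends in a consonant (*itigup*, *fuzuwmaw*); -idi when the stem ends in a vowel (*jifku*, *apobe*, *aja*).
*uep*: final sound = /p/, a consonant → -a → *uepa*.

uepa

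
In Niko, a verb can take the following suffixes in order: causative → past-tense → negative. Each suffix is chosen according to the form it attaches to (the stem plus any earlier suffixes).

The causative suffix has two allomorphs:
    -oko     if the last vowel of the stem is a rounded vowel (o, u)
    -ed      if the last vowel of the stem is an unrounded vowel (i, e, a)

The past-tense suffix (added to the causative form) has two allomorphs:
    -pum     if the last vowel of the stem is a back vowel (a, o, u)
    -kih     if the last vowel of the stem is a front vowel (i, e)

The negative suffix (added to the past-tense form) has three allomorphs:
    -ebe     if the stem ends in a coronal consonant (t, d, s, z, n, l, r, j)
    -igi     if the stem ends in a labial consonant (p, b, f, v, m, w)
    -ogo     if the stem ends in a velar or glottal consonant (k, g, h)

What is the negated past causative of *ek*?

ekedkihogo

*ek* — last vowel /e/ (an unrounded vowel) → -ed → *eked*.
The causative form *eked*: last vowel = /e/, a front vowel → -kih → *ekedkih*.
The past-tense form *ekedkih*: final consonant = /h/, velar/glottal → -ogo → *ekedkihogo*.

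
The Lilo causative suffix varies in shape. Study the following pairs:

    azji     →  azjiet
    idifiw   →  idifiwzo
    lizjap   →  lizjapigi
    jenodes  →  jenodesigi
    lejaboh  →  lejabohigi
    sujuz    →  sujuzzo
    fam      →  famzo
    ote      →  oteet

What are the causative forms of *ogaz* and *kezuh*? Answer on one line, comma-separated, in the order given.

ogazzo, kezuhigi

The pattern is voicing of the final sound: -igi when the stem ends in a voiceless consonant (*lizjap*, *jenodes*, *lejaboh*); -zo when the stem ends in a voiced consonant (*idifiw*, *sujuz*, *fam*); -et when the stem ends in a vowel (*azji*, *ote*).
The final sound of *ogaz* is /z/, which is a voiced consonant, so the suffix is -zo, giving *ogazzo*.
Since the final sound of *kezuh* is /h/ (a voiceless consonant), it takes -igi, giving *kezuhigi*.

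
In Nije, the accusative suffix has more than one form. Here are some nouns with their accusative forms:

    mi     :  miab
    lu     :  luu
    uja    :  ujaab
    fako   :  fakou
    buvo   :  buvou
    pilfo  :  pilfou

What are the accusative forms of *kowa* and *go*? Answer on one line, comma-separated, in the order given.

The alternation tracks the last vowel of the stem — -u when the last vowel of the stem is a rounded vowel (*lu*, *fako*, *buvo*, *pilfo*); -ab when the last vowel of the stem is an unrounded vowel (*mi*, *uja*).
Since the last vowel of *kowa* is /a/ (an unrounded vowel), it takes -ab, giving *kowaab*.
*go*: last vowel = /o/, a rounded vowel → -u → *gou*.

kowaab, gou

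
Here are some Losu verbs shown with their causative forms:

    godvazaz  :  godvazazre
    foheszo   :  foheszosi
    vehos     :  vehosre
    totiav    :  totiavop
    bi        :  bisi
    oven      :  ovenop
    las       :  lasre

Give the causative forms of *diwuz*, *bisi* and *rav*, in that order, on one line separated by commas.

diwuzre, bisisi, ravop

Looking at the final sound of each stem: -re when the stem ends in a sibilant (*godvazaz*, *vehos*, *las*); -op when the stem ends in a non-sibilant consonant (*totiav*, *oven*); -si when the stem ends in a vowel (*foheszo*, *bi*).
*diwuz* — final sound /z/ (a sibilant) → -re → *diwuzre*.
*bisi* — final sound /i/ (a vowel) → -si → *bisisi*.
*rav*: final sound = /v/, a non-sibilant consonant → -op → *ravop*.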